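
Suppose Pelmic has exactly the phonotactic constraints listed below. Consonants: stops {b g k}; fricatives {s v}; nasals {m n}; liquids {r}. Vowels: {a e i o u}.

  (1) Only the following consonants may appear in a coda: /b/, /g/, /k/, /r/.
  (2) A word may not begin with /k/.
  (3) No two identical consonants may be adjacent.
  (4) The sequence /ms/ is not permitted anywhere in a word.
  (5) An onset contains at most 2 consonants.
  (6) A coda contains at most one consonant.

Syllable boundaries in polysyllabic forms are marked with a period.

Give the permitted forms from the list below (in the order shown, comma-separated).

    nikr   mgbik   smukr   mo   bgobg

mo

nikr — violates constraint 6: syllable 1 coda /kr/ has 2 consonants (> 1) → not permitted
mgbik — violates constraint 5: syllable 1 onset /mgb/ has 3 consonants (> 2) → not permitted
smukr — violates constraint 6: syllable 1 coda /kr/ has 2 consonants (> 1) → not permitted
mo — σ1 onset /m/, coda /∅/ ok → permitted
bgobg — violates constraint 6: syllable 1 coda /bg/ has 2 consonants (> 1) → not permitted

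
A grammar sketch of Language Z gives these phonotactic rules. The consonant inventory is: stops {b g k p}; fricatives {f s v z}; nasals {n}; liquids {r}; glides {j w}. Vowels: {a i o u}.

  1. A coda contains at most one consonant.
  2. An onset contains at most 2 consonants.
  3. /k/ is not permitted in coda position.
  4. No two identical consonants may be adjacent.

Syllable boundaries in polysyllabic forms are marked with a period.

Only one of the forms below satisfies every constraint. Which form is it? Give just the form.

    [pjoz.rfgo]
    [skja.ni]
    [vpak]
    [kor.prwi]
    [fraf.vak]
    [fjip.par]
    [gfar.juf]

[gfar.juf]

[pjoz.rfgo] — violates constraint 2: syllable 2 onset /rfg/ has 3 consonants (> 2) → phonotactically illegal
[skja.ni] — violates constraint 2: syllable 1 onset /skj/ has 3 consonants (> 2) → phonotactically illegal
[vpak] — violates constraint 3: syllable 1 coda contains /k/ → phonotactically illegal
[kor.prwi] — violates constraint 2: syllable 2 onset /prw/ has 3 consonants (> 2) → phonotactically illegal
[fraf.vak] — violates constraint 3: syllable 2 coda contains /k/ → phonotactically illegal
[fjip.par] — violates constraint 4: adjacent identical consonants /pp/ → phonotactically illegal
[gfar.juf] — σ1 onset /gf/ (2C), coda /r/ ok; σ2 onset /j/, coda /f/ ok → phonotactically legal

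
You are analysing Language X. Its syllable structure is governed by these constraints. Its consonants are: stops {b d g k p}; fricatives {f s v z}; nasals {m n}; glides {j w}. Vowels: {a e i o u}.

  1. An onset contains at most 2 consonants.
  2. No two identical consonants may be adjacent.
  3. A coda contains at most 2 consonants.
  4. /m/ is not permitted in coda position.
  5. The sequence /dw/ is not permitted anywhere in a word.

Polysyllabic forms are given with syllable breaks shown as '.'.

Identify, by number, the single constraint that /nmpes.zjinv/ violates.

/nmpes.zjinv/: syllable 1 onset /nmp/ has 3 consonants (> 2).
This is a violation of constraint 1: "An onset contains at most 2 consonants."
The remaining constraints (2, 3, 4, 5) are satisfied.

1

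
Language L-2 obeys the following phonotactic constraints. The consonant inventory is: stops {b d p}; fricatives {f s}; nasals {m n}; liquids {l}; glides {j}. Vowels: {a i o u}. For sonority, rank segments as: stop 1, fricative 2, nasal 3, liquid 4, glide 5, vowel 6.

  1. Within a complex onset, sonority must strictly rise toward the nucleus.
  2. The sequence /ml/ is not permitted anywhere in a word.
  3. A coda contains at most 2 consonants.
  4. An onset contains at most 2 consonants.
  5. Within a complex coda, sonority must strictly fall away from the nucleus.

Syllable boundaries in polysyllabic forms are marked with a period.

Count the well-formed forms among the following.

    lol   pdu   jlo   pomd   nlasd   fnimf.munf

4

lol — σ1 onset /l/, coda /l/ ok → well-formed
pdu — violates constraint 1: syllable 1 onset /pd/: /p/ (stop, 1) → /d/ (stop, 1) does not rise → ill-formed
jlo — violates constraint 1: syllable 1 onset /jl/: /j/ (glide, 5) → /l/ (liquid, 4) does not rise → ill-formed
pomd — σ1 onset /p/, coda /md/ (3→1 falls) ok → well-formed
nlasd — σ1 onset /nl/ (3→4 rises), coda /sd/ (2→1 falls) ok → well-formed
fnimf.munf — σ1 onset /fn/ (2→3 rises), coda /mf/ (3→2 falls) ok; σ2 onset /m/, coda /nf/ (3→2 falls) ok → well-formed
Well-formed: lol, pomd, nlasd, fnimf.munf → 4.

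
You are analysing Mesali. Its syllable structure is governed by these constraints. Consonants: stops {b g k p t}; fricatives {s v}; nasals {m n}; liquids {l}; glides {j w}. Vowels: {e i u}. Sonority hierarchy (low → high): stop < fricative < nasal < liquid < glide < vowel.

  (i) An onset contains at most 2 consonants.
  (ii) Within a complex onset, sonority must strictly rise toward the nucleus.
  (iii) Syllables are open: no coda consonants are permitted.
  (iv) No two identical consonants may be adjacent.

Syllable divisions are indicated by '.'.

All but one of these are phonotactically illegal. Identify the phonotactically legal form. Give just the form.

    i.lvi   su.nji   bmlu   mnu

i.lvi — violates constraint (ii): syllable 2 onset /lv/: /l/ (liquid, 4) → /v/ (fricative, 2) does not rise → phonotactically illegal
su.nji — σ1 onset /s/, coda /∅/ ok; σ2 onset /nj/ (3→5 rises), coda /∅/ ok → phonotactically legal
bmlu — violates constraint (i): syllable 1 onset /bml/ has 3 consonants (> 2) → phonotactically illegal
mnu — violates constraint (ii): syllable 1 onset /mn/: /m/ (nasal, 3) → /n/ (nasal, 3) does not rise → phonotactically illegal

su.nji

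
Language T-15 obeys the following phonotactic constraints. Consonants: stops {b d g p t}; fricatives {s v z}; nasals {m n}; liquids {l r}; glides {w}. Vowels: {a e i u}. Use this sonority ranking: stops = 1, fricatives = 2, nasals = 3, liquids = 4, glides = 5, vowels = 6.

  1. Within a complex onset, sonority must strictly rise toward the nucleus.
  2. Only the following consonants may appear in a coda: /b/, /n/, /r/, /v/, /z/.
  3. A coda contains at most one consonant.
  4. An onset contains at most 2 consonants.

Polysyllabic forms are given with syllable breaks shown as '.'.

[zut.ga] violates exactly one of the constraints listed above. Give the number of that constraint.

2

[zut.ga]: syllable 1 coda contains /t/, which is not a licensed coda consonant.
This is a violation of constraint 2: "Only the following consonants may appear in a coda: /b/, /n/, /r/, /v/, /z/."
The remaining constraints (1, 3, 4) are satisfied.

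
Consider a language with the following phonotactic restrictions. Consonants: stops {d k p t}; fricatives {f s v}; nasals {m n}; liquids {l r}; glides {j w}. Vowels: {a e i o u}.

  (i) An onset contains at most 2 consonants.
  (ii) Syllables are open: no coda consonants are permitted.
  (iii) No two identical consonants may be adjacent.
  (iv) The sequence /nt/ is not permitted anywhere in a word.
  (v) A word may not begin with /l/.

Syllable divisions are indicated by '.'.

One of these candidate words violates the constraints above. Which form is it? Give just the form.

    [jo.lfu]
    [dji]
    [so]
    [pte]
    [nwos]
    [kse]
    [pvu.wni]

[jo.lfu] — σ1 onset /j/, coda /∅/ ok; σ2 onset /lf/ (2C), coda /∅/ ok → licit
[dji] — σ1 onset /dj/ (2C), coda /∅/ ok → licit
[so] — σ1 onset /s/, coda /∅/ ok → licit
[pte] — σ1 onset /pt/ (2C), coda /∅/ ok → licit
[nwos] — violates constraint (ii): syllable 1 coda /s/ has 1 consonant (> 0) → illicit
[kse] — σ1 onset /ks/ (2C), coda /∅/ ok → licit
[pvu.wni] — σ1 onset /pv/ (2C), coda /∅/ ok; σ2 onset /wn/ (2C), coda /∅/ ok → licit

[nwos]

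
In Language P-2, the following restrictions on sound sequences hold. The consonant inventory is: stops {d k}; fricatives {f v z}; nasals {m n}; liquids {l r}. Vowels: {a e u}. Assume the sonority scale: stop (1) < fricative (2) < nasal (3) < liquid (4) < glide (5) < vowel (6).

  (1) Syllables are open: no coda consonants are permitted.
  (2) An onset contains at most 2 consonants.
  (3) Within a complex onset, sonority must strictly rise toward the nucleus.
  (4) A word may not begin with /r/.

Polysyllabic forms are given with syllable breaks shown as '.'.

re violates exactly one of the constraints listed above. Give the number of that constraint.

4

re: word begins with /r/.
This is a violation of constraint 4: "A word may not begin with /r/."
The remaining constraints (1, 2, 3) are satisfied.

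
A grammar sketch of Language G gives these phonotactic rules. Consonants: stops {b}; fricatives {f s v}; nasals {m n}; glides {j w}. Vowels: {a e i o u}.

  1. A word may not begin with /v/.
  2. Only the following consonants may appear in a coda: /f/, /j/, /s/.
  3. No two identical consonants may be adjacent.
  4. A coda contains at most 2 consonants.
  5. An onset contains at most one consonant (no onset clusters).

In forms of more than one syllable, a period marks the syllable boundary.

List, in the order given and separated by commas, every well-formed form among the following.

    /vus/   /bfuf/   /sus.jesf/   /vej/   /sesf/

/sus.jesf/, /sesf/

/vus/ — violates constraint 1: word begins with /v/ → ill-formed
/bfuf/ — violates constraint 5: syllable 1 onset /bf/ has 2 consonants (> 1) → ill-formed
/sus.jesf/ — σ1 onset /s/, coda /s/ ok; σ2 onset /j/, coda /sf/ (2C) ok → well-formed
/vej/ — violates constraint 1: word begins with /v/ → ill-formed
/sesf/ — σ1 onset /s/, coda /sf/ (2C) ok → well-formed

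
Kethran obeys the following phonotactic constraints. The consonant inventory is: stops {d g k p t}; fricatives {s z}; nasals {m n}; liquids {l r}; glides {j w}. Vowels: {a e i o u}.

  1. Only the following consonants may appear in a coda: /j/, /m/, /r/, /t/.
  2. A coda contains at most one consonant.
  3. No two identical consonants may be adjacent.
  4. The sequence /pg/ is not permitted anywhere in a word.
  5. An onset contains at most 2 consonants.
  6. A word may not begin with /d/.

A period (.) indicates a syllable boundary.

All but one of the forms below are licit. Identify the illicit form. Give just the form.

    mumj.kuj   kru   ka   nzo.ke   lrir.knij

mumj.kuj

mumj.kuj — violates constraint 2: syllable 1 coda /mj/ has 2 consonants (> 1) → illicit
kru — σ1 onset /kr/ (2C), coda /∅/ ok → licit
ka — σ1 onset /k/, coda /∅/ ok → licit
nzo.ke — σ1 onset /nz/ (2C), coda /∅/ ok; σ2 onset /k/, coda /∅/ ok → licit
lrir.knij — σ1 onset /lr/ (2C), coda /r/ ok; σ2 onset /kn/ (2C), coda /j/ ok → licit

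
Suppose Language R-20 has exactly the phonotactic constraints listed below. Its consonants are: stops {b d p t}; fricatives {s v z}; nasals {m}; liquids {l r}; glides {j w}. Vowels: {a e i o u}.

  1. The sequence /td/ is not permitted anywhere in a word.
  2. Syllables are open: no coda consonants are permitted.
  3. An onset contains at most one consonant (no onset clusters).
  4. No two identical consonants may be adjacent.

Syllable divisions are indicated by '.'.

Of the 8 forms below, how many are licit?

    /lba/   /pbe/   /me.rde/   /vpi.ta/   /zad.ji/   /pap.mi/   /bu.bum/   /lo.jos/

0

/lba/ — violates constraint 3: syllable 1 onset /lb/ has 2 consonants (> 1) → illicit
/pbe/ — violates constraint 3: syllable 1 onset /pb/ has 2 consonants (> 1) → illicit
/me.rde/ — violates constraint 3: syllable 2 onset /rd/ has 2 consonants (> 1) → illicit
/vpi.ta/ — violates constraint 3: syllable 1 onset /vp/ has 2 consonants (> 1) → illicit
/zad.ji/ — violates constraint 2: syllable 1 coda /d/ has 1 consonant (> 0) → illicit
/pap.mi/ — violates constraint 2: syllable 1 coda /p/ has 1 consonant (> 0) → illicit
/bu.bum/ — violates constraint 2: syllable 2 coda /m/ has 1 consonant (> 0) → illicit
/lo.jos/ — violates constraint 2: syllable 2 coda /s/ has 1 consonant (> 0) → illicit
No form is licit → 0.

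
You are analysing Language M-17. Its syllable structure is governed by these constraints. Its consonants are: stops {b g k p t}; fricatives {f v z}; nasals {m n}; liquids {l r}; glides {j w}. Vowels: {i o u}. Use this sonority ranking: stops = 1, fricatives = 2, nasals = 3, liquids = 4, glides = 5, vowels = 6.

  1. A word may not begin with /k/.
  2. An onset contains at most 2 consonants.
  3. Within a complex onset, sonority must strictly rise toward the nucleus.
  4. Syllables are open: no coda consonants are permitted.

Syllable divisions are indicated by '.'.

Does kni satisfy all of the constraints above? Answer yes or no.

kni — violates constraint 1: word begins with /k/ → illicit

no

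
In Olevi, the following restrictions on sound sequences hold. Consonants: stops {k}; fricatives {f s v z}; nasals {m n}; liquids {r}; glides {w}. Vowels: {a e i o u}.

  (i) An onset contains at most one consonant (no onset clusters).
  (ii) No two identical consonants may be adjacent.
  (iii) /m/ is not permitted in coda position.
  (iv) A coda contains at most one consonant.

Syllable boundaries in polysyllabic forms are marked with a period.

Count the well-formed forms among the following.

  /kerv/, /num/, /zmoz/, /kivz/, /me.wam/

/kerv/ — violates constraint (iv): syllable 1 coda /rv/ has 2 consonants (> 1) → ill-formed
/num/ — violates constraint (iii): syllable 1 coda contains /m/ → ill-formed
/zmoz/ — violates constraint (i): syllable 1 onset /zm/ has 2 consonants (> 1) → ill-formed
/kivz/ — violates constraint (iv): syllable 1 coda /vz/ has 2 consonants (> 1) → ill-formed
/me.wam/ — violates constraint (iii): syllable 2 coda contains /m/ → ill-formed
No form is well-formed → 0.

0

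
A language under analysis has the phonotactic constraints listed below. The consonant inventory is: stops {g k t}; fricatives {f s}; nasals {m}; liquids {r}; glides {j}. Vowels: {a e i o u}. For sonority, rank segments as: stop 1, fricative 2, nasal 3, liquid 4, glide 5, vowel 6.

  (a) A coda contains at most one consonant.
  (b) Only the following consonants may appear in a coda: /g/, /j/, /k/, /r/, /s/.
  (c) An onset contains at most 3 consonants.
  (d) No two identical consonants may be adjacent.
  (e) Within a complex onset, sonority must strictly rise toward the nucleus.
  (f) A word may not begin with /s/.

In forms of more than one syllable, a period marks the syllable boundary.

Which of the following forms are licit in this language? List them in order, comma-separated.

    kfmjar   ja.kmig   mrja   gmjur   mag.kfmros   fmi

kfmjar — violates constraint (c): syllable 1 onset /kfmj/ has 4 consonants (> 3) → illicit
ja.kmig — σ1 onset /j/, coda /∅/ ok; σ2 onset /km/ (1→3 rises), coda /g/ ok → licit
mrja — σ1 onset /mrj/ (3→4→5 rises), coda /∅/ ok → licit
gmjur — σ1 onset /gmj/ (1→3→5 rises), coda /r/ ok → licit
mag.kfmros — violates constraint (c): syllable 2 onset /kfmr/ has 4 consonants (> 3) → illicit
fmi — σ1 onset /fm/ (2→3 rises), coda /∅/ ok → licit

ja.kmig, mrja, gmjur, fmi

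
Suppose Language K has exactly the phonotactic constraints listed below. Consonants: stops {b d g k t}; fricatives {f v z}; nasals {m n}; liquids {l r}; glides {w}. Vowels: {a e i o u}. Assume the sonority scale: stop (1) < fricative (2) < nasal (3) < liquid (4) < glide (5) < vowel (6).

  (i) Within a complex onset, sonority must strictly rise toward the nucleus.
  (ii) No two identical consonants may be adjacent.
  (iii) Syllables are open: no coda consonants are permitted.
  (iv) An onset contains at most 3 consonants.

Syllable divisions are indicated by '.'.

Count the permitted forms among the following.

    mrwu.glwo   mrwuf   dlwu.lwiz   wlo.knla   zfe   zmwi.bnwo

mrwu.glwo — σ1 onset /mrw/ (3→4→5 rises), coda /∅/ ok; σ2 onset /glw/ (1→4→5 rises), coda /∅/ ok → permitted
mrwuf — violates constraint (iii): syllable 1 coda /f/ has 1 consonant (> 0) → not permitted
dlwu.lwiz — violates constraint (iii): syllable 2 coda /z/ has 1 consonant (> 0) → not permitted
wlo.knla — violates constraint (i): syllable 1 onset /wl/: /w/ (glide, 5) → /l/ (liquid, 4) does not rise → not permitted
zfe — violates constraint (i): syllable 1 onset /zf/: /z/ (fricative, 2) → /f/ (fricative, 2) does not rise → not permitted
zmwi.bnwo — σ1 onset /zmw/ (2→3→5 rises), coda /∅/ ok; σ2 onset /bnw/ (1→3→5 rises), coda /∅/ ok → permitted
Permitted: mrwu.glwo, zmwi.bnwo → 2.

2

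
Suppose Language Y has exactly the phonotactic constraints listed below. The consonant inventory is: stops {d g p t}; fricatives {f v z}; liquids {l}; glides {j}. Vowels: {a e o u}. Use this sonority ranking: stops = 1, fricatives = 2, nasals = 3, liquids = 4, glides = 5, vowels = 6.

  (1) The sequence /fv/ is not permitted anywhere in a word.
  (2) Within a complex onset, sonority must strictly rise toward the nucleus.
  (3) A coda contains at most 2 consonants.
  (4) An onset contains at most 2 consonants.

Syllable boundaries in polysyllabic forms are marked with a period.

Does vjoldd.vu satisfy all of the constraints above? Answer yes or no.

vjoldd.vu — violates constraint 3: syllable 1 coda /ldd/ has 3 consonants (> 2) → ill-formed

no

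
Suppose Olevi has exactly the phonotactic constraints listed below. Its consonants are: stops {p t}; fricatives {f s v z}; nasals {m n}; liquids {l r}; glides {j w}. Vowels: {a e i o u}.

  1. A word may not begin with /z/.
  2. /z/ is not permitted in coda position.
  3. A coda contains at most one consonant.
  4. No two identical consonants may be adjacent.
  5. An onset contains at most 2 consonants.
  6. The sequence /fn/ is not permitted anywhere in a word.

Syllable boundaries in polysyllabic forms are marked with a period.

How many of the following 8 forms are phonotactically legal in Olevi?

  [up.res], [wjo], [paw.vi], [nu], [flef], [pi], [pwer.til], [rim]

[up.res] — σ1 onset /∅/, coda /p/ ok; σ2 onset /r/, coda /s/ ok → phonotactically legal
[wjo] — σ1 onset /wj/ (2C), coda /∅/ ok → phonotactically legal
[paw.vi] — σ1 onset /p/, coda /w/ ok; σ2 onset /v/, coda /∅/ ok → phonotactically legal
[nu] — σ1 onset /n/, coda /∅/ ok → phonotactically legal
[flef] — σ1 onset /fl/ (2C), coda /f/ ok → phonotactically legal
[pi] — σ1 onset /p/, coda /∅/ ok → phonotactically legal
[pwer.til] — σ1 onset /pw/ (2C), coda /r/ ok; σ2 onset /t/, coda /l/ ok → phonotactically legal
[rim] — σ1 onset /r/, coda /m/ ok → phonotactically legal
Phonotactically legal: [up.res], [wjo], [paw.vi], [nu], [flef], [pi], [pwer.til], [rim] → 8.

8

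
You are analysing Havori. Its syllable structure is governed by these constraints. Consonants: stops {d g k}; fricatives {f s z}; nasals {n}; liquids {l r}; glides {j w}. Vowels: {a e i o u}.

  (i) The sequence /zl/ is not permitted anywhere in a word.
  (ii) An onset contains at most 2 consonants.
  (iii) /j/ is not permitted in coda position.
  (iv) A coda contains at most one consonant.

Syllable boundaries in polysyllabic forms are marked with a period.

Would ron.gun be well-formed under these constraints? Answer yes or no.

ron.gun — σ1 onset /r/, coda /n/ ok; σ2 onset /g/, coda /n/ ok → well-formed

yes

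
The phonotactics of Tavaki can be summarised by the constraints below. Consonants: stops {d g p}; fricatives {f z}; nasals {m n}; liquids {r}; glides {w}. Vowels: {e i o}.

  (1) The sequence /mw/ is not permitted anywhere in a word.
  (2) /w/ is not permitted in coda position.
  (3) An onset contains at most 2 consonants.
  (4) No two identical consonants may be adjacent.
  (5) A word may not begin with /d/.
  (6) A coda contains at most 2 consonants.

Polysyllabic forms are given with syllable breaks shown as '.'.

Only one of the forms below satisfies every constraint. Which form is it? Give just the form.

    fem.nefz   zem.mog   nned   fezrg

fem.nefz — σ1 onset /f/, coda /m/ ok; σ2 onset /n/, coda /fz/ (2C) ok → licit
zem.mog — violates constraint 4: adjacent identical consonants /mm/ → illicit
nned — violates constraint 4: adjacent identical consonants /nn/ → illicit
fezrg — violates constraint 6: syllable 1 coda /zrg/ has 3 consonants (> 2) → illicit

fem.nefz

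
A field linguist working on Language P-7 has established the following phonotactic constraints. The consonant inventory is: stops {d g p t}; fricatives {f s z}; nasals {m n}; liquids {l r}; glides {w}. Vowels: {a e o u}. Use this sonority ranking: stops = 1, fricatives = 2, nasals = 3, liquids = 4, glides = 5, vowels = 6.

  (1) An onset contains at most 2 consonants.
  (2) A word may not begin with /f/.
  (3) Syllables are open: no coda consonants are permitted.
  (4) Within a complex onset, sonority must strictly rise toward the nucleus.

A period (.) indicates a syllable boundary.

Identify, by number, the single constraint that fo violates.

2

fo: word begins with /f/.
This is a violation of constraint 2: "A word may not begin with /f/."
The remaining constraints (1, 3, 4) are satisfied.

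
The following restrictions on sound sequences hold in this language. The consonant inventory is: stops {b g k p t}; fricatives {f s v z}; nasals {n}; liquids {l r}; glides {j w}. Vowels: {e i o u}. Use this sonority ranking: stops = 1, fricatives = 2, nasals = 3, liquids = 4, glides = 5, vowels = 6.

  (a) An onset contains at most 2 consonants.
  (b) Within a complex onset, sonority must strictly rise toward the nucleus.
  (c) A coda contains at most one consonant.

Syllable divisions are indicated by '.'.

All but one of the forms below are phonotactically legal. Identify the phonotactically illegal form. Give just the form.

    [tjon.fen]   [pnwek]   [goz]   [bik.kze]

[pnwek]

[tjon.fen] — σ1 onset /tj/ (1→5 rises), coda /n/ ok; σ2 onset /f/, coda /n/ ok → phonotactically legal
[pnwek] — violates constraint (a): syllable 1 onset /pnw/ has 3 consonants (> 2) → phonotactically illegal
[goz] — σ1 onset /g/, coda /z/ ok → phonotactically legal
[bik.kze] — σ1 onset /b/, coda /k/ ok; σ2 onset /kz/ (1→2 rises), coda /∅/ ok → phonotactically legal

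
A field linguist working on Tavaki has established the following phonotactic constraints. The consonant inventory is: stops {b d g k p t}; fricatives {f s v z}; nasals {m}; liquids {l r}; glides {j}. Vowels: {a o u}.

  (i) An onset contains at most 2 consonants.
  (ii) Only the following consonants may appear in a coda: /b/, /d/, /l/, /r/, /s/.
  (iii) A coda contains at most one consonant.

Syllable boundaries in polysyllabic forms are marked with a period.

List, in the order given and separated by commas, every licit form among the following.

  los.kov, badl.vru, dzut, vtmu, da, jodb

los.kov — violates constraint (ii): syllable 2 coda contains /v/, which is not a licensed coda consonant → illicit
badl.vru — violates constraint (iii): syllable 1 coda /dl/ has 2 consonants (> 1) → illicit
dzut — violates constraint (ii): syllable 1 coda contains /t/, which is not a licensed coda consonant → illicit
vtmu — violates constraint (i): syllable 1 onset /vtm/ has 3 consonants (> 2) → illicit
da — σ1 onset /d/, coda /∅/ ok → licit
jodb — violates constraint (iii): syllable 1 coda /db/ has 2 consonants (> 1) → illicit

da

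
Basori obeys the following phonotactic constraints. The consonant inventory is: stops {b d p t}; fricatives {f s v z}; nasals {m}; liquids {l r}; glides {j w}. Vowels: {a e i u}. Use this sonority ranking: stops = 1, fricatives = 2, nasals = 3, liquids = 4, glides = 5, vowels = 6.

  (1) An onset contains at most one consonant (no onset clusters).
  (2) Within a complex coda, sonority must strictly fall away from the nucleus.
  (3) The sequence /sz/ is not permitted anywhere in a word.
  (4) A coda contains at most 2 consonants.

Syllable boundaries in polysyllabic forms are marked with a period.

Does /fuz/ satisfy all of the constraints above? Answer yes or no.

yes

/fuz/ — σ1 onset /f/, coda /z/ ok → permitted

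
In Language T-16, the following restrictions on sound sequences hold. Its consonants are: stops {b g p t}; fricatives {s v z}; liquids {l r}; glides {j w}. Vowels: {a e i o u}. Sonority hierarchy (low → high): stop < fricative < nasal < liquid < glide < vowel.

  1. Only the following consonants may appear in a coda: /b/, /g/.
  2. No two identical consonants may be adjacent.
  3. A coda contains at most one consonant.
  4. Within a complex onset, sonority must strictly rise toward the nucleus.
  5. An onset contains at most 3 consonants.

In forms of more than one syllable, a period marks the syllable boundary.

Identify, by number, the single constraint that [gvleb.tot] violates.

1

[gvleb.tot]: syllable 2 coda contains /t/, which is not a licensed coda consonant.
This is a violation of constraint 1: "Only the following consonants may appear in a coda: /b/, /g/."
The remaining constraints (2, 3, 4, 5) are satisfied.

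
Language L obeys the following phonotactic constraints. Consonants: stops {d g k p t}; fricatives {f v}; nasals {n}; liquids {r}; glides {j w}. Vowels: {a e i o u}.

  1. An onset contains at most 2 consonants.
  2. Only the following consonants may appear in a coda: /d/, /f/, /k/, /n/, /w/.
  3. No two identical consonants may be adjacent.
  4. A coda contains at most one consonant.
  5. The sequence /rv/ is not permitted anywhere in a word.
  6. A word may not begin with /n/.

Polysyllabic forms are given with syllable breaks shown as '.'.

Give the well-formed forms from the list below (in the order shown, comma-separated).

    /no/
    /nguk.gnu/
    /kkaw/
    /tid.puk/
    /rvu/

/tid.puk/

/no/ — violates constraint 6: word begins with /n/ → ill-formed
/nguk.gnu/ — violates constraint 6: word begins with /n/ → ill-formed
/kkaw/ — violates constraint 3: adjacent identical consonants /kk/ → ill-formed
/tid.puk/ — σ1 onset /t/, coda /d/ ok; σ2 onset /p/, coda /k/ ok → well-formed
/rvu/ — violates constraint 5: contains banned sequence /rv/ → ill-formed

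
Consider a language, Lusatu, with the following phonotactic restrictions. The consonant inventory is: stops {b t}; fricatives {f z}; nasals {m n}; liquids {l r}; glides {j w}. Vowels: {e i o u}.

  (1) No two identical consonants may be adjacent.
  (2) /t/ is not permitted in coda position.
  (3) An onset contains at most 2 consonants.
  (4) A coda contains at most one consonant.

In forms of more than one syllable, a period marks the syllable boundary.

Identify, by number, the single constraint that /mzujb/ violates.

/mzujb/: syllable 1 coda /jb/ has 2 consonants (> 1).
This is a violation of constraint 4: "A coda contains at most one consonant."
The remaining constraints (1, 2, 3) are satisfied.

4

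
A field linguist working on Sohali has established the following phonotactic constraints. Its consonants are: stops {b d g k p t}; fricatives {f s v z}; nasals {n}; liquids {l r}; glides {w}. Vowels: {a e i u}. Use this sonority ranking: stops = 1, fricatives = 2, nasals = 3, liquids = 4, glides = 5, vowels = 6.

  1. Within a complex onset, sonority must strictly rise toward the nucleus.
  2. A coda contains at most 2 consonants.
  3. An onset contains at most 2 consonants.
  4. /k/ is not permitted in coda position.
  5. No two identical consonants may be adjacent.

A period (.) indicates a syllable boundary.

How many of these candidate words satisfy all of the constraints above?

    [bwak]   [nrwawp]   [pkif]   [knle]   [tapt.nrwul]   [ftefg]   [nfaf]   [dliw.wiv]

0

[bwak] — violates constraint 4: syllable 1 coda contains /k/ → illicit
[nrwawp] — violates constraint 3: syllable 1 onset /nrw/ has 3 consonants (> 2) → illicit
[pkif] — violates constraint 1: syllable 1 onset /pk/: /p/ (stop, 1) → /k/ (stop, 1) does not rise → illicit
[knle] — violates constraint 3: syllable 1 onset /knl/ has 3 consonants (> 2) → illicit
[tapt.nrwul] — violates constraint 3: syllable 2 onset /nrw/ has 3 consonants (> 2) → illicit
[ftefg] — violates constraint 1: syllable 1 onset /ft/: /f/ (fricative, 2) → /t/ (stop, 1) does not rise → illicit
[nfaf] — violates constraint 1: syllable 1 onset /nf/: /n/ (nasal, 3) → /f/ (fricative, 2) does not rise → illicit
[dliw.wiv] — violates constraint 5: adjacent identical consonants /ww/ → illicit
No form is licit → 0.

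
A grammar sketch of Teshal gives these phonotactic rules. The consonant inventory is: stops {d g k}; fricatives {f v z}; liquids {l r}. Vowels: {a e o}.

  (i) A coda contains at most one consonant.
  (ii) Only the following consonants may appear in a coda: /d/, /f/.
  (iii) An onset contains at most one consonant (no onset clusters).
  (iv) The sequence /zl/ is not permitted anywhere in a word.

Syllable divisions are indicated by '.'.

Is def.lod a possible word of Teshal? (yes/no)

def.lod — σ1 onset /d/, coda /f/ ok; σ2 onset /l/, coda /d/ ok → licit

yes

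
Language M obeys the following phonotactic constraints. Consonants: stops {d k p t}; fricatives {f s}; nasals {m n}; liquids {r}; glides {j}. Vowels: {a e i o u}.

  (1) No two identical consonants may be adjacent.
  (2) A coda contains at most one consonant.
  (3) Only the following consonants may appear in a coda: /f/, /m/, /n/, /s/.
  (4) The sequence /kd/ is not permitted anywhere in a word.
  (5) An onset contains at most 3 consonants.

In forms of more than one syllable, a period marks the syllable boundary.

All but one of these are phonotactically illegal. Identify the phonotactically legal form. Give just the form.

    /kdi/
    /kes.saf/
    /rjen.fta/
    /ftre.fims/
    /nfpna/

/kdi/ — violates constraint 4: contains banned sequence /kd/ → phonotactically illegal
/kes.saf/ — violates constraint 1: adjacent identical consonants /ss/ → phonotactically illegal
/rjen.fta/ — σ1 onset /rj/ (2C), coda /n/ ok; σ2 onset /ft/ (2C), coda /∅/ ok → phonotactically legal
/ftre.fims/ — violates constraint 2: syllable 2 coda /ms/ has 2 consonants (> 1) → phonotactically illegal
/nfpna/ — violates constraint 5: syllable 1 onset /nfpn/ has 4 consonants (> 3) → phonotactically illegal

/rjen.fta/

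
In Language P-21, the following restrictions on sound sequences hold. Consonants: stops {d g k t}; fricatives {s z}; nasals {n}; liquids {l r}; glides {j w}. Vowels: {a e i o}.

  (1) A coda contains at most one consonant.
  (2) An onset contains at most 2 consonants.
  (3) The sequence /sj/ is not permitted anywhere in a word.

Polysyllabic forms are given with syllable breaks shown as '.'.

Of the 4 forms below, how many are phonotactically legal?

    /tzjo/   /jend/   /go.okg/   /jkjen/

0

/tzjo/ — violates constraint 2: syllable 1 onset /tzj/ has 3 consonants (> 2) → phonotactically illegal
/jend/ — violates constraint 1: syllable 1 coda /nd/ has 2 consonants (> 1) → phonotactically illegal
/go.okg/ — violates constraint 1: syllable 2 coda /kg/ has 2 consonants (> 1) → phonotactically illegal
/jkjen/ — violates constraint 2: syllable 1 onset /jkj/ has 3 consonants (> 2) → phonotactically illegal
No form is phonotactically legal → 0.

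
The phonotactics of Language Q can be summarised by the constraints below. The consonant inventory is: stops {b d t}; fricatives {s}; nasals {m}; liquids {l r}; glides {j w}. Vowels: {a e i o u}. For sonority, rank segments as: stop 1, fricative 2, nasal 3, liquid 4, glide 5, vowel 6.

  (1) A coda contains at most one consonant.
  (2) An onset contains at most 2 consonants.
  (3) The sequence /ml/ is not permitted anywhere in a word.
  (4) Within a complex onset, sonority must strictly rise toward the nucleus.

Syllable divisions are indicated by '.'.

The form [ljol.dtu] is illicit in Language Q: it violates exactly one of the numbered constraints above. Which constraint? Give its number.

4

[ljol.dtu]: syllable 2 onset /dt/: /d/ (stop, 1) → /t/ (stop, 1) does not rise.
This is a violation of constraint 4: "Within a complex onset, sonority must strictly rise toward the nucleus."
The remaining constraints (1, 2, 3) are satisfied.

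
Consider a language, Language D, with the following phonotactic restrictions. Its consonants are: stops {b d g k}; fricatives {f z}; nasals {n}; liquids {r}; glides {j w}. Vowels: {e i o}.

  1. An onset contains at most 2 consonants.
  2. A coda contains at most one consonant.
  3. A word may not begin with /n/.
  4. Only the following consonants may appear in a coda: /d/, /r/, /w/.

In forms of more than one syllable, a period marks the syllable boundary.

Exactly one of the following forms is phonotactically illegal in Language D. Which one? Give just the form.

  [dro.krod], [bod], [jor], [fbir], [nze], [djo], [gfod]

[nze]

[dro.krod] — σ1 onset /dr/ (2C), coda /∅/ ok; σ2 onset /kr/ (2C), coda /d/ ok → phonotactically legal
[bod] — σ1 onset /b/, coda /d/ ok → phonotactically legal
[jor] — σ1 onset /j/, coda /r/ ok → phonotactically legal
[fbir] — σ1 onset /fb/ (2C), coda /r/ ok → phonotactically legal
[nze] — violates constraint 3: word begins with /n/ → phonotactically illegal
[djo] — σ1 onset /dj/ (2C), coda /∅/ ok → phonotactically legal
[gfod] — σ1 onset /gf/ (2C), coda /d/ ok → phonotactically legal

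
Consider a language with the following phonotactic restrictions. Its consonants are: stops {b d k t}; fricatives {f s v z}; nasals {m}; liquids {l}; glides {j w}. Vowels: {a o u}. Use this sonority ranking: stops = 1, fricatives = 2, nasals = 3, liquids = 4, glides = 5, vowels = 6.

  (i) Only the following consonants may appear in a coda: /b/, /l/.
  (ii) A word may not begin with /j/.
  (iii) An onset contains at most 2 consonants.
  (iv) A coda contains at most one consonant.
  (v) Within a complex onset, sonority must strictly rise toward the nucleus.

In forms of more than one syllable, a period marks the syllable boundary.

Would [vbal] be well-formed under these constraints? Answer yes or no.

no

[vbal] — violates constraint (v): syllable 1 onset /vb/: /v/ (fricative, 2) → /b/ (stop, 1) does not rise → ill-formed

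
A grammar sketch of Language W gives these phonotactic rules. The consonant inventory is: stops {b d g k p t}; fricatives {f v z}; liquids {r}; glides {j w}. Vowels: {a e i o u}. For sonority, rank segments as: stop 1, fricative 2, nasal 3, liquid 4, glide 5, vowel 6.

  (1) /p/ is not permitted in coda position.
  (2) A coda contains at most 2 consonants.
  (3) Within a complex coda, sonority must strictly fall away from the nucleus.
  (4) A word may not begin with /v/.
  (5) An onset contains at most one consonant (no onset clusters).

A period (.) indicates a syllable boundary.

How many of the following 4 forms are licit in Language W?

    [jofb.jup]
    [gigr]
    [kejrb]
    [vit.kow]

0

[jofb.jup] — violates constraint 1: syllable 2 coda contains /p/ → illicit
[gigr] — violates constraint 3: syllable 1 coda /gr/: /g/ (stop, 1) → /r/ (liquid, 4) does not fall → illicit
[kejrb] — violates constraint 2: syllable 1 coda /jrb/ has 3 consonants (> 2) → illicit
[vit.kow] — violates constraint 4: word begins with /v/ → illicit
No form is licit → 0.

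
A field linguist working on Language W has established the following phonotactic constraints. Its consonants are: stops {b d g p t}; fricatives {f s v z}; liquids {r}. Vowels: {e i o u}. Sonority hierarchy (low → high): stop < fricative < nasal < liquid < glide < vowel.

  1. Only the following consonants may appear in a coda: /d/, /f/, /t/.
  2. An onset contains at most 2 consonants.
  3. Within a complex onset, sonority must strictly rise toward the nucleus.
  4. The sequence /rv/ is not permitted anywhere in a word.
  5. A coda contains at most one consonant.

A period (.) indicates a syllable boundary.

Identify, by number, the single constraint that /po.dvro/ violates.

/po.dvro/: syllable 2 onset /dvr/ has 3 consonants (> 2).
This is a violation of constraint 2: "An onset contains at most 2 consonants."
The remaining constraints (1, 3, 4, 5) are satisfied.

2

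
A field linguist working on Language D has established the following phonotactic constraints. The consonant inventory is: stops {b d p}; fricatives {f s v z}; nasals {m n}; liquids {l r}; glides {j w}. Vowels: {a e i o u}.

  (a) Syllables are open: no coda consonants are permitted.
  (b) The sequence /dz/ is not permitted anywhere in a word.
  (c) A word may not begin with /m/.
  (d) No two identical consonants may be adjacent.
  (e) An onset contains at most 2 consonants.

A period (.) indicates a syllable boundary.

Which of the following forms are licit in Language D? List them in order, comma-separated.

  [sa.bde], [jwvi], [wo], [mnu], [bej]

[sa.bde] — σ1 onset /s/, coda /∅/ ok; σ2 onset /bd/ (2C), coda /∅/ ok → licit
[jwvi] — violates constraint (e): syllable 1 onset /jwv/ has 3 consonants (> 2) → illicit
[wo] — σ1 onset /w/, coda /∅/ ok → licit
[mnu] — violates constraint (c): word begins with /m/ → illicit
[bej] — violates constraint (a): syllable 1 coda /j/ has 1 consonant (> 0) → illicit

[sa.bde], [wo]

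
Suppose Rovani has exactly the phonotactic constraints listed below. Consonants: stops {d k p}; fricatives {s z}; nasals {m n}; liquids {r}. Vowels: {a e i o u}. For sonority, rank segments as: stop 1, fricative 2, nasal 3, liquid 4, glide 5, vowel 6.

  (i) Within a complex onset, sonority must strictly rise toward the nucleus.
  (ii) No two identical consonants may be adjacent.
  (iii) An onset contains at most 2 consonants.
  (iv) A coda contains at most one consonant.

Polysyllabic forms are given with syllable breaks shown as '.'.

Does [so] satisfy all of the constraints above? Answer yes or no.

[so] — σ1 onset /s/, coda /∅/ ok → well-formed

yes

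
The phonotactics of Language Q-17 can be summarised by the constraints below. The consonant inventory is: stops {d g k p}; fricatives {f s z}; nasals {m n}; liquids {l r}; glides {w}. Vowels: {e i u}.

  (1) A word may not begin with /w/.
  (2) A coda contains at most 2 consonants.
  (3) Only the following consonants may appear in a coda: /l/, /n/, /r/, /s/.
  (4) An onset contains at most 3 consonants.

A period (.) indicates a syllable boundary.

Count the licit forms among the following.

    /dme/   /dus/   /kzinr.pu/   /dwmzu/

3

/dme/ — σ1 onset /dm/ (2C), coda /∅/ ok → licit
/dus/ — σ1 onset /d/, coda /s/ ok → licit
/kzinr.pu/ — σ1 onset /kz/ (2C), coda /nr/ (2C) ok; σ2 onset /p/, coda /∅/ ok → licit
/dwmzu/ — violates constraint 4: syllable 1 onset /dwmz/ has 4 consonants (> 3) → illicit
Licit: /dme/, /dus/, /kzinr.pu/ → 3.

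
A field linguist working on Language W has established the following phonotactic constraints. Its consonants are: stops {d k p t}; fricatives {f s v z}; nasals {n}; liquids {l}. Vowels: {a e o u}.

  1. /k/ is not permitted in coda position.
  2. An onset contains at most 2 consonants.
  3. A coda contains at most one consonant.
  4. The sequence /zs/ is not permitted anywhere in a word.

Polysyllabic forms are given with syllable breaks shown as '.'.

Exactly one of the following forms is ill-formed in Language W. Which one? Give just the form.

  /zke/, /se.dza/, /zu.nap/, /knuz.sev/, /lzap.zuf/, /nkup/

/knuz.sev/

/zke/ — σ1 onset /zk/ (2C), coda /∅/ ok → well-formed
/se.dza/ — σ1 onset /s/, coda /∅/ ok; σ2 onset /dz/ (2C), coda /∅/ ok → well-formed
/zu.nap/ — σ1 onset /z/, coda /∅/ ok; σ2 onset /n/, coda /p/ ok → well-formed
/knuz.sev/ — violates constraint 4: contains banned sequence /zs/ → ill-formed
/lzap.zuf/ — σ1 onset /lz/ (2C), coda /p/ ok; σ2 onset /z/, coda /f/ ok → well-formed
/nkup/ — σ1 onset /nk/ (2C), coda /p/ ok → well-formed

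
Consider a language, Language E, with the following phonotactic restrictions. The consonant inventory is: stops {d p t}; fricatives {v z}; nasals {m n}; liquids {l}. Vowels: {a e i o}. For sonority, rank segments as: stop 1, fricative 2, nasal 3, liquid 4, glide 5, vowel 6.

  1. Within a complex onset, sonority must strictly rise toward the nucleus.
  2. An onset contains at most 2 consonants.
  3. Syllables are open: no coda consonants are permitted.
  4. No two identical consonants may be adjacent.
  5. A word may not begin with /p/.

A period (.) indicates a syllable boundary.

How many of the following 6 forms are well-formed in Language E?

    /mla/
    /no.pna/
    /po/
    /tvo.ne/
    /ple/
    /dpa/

3

/mla/ — σ1 onset /ml/ (3→4 rises), coda /∅/ ok → well-formed
/no.pna/ — σ1 onset /n/, coda /∅/ ok; σ2 onset /pn/ (1→3 rises), coda /∅/ ok → well-formed
/po/ — violates constraint 5: word begins with /p/ → ill-formed
/tvo.ne/ — σ1 onset /tv/ (1→2 rises), coda /∅/ ok; σ2 onset /n/, coda /∅/ ok → well-formed
/ple/ — violates constraint 5: word begins with /p/ → ill-formed
/dpa/ — violates constraint 1: syllable 1 onset /dp/: /d/ (stop, 1) → /p/ (stop, 1) does not rise → ill-formed
Well-formed: /mla/, /no.pna/, /tvo.ne/ → 3.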